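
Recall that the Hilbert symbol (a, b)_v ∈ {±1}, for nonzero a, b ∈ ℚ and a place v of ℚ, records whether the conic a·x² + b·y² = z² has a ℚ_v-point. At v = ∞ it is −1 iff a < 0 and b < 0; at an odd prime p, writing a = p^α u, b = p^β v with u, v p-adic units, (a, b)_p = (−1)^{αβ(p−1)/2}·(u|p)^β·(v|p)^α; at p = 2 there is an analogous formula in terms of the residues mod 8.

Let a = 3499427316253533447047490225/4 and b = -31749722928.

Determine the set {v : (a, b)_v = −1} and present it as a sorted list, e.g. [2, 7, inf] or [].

[3, 7, 29, 53]

Mod squares: a ≡ 8166081, b ≡ -2722027. Check v ∈ {∞, 2, 3, 5, 7, 11, 13, 23, 29, 53}.
v=∞: 8166081 > 0 and -2722027 < 0  ⇒  (a,b)_∞ = +1.
v=5: a=5^2·(≡1), b=5^0·(≡2) mod 5; (1|5)=+1, (2|5)=-1; (−1)^{2·0·2}·(+1)^0·(-1)^2 = +1.
v=53: a=53^3·(≡28), b=53^1·(≡45) mod 53; (28|53)=+1, (45|53)=-1; (−1)^{3·1·26}·(+1)^1·(-1)^3 = -1.
v=7: a=7^3·(≡5), b=7^1·(≡6) mod 7; (5|7)=-1, (6|7)=-1; (−1)^{3·1·3}·(-1)^1·(-1)^3 = -1.
v=2: v_2(a)=-2, v_2(b)=4; units ≡ 1, 5 (mod 8); ε·ε+αω+βω = 0·0+-2·1+4·0 ≡ 0  ⇒  (a,b)_2 = +1.
v=11: a=11^3·(≡1), b=11^1·(≡7) mod 11; (1|11)=+1, (7|11)=-1; (−1)^{3·1·5}·(+1)^1·(-1)^3 = +1.
v=23: a=23^3·(≡14), b=23^1·(≡4) mod 23; (14|23)=-1, (4|23)=+1; (−1)^{3·1·11}·(-1)^1·(+1)^3 = +1.
v=3: a=3^5·(≡1), b=3^6·(≡2) mod 3; (1|3)=+1, (2|3)=-1; (−1)^{5·6·1}·(+1)^6·(-1)^5 = -1.
v=29: a=29^3·(≡22), b=29^1·(≡2) mod 29; (22|29)=+1, (2|29)=-1; (−1)^{3·1·14}·(+1)^1·(-1)^3 = -1.
v=13: a=13^4·(≡1), b=13^0·(≡12) mod 13; (1|13)=+1, (12|13)=+1; (−1)^{4·0·6}·(+1)^0·(+1)^4 = +1.
Ram(8166081, -2722027) = {3, 7, 29, 53}; no ℚ_3-point on the conic.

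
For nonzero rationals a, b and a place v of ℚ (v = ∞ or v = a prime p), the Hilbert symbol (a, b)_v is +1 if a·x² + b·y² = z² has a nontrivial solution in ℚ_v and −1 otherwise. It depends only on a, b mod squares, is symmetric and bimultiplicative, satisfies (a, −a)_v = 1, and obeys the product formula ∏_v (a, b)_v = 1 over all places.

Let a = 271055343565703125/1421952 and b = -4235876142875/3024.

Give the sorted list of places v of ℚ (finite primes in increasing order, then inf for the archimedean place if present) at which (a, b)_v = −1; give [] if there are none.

[7, 13]

Mod squares: a ≡ 43890, b ≡ -25935. Check v ∈ {∞, 2, 3, 5, 7, 11, 13, 17, 19, 23, 53}.
v=23: a=23^-2·(≡13), b=23^0·(≡4) mod 23; (13|23)=+1, (4|23)=+1; (−1)^{-2·0·11}·(+1)^0·(+1)^-2 = +1.
v=17: a=17^2·(≡2), b=17^2·(≡11) mod 17; (2|17)=+1, (11|17)=-1; (−1)^{2·2·8}·(+1)^2·(-1)^2 = +1.
v=7: a=7^-1·(≡3), b=7^-1·(≡3) mod 7; (3|7)=-1, (3|7)=-1; (−1)^{-1·-1·3}·(-1)^-1·(-1)^-1 = -1.
v=3: a=3^-1·(≡2), b=3^-3·(≡1) mod 3; (2|3)=-1, (1|3)=+1; (−1)^{-1·-3·1}·(-1)^-3·(+1)^-1 = +1.
v=53: a=53^2·(≡13), b=53^2·(≡12) mod 53; (13|53)=+1, (12|53)=-1; (−1)^{2·2·26}·(+1)^2·(-1)^2 = +1.
v=11: a=11^3·(≡2), b=11^0·(≡3) mod 11; (2|11)=-1, (3|11)=+1; (−1)^{3·0·5}·(-1)^0·(+1)^3 = +1.
v=5: a=5^7·(≡3), b=5^3·(≡3) mod 5; (3|5)=-1, (3|5)=-1; (−1)^{7·3·2}·(-1)^3·(-1)^7 = +1.
v=19: a=19^1·(≡9), b=19^1·(≡15) mod 19; (9|19)=+1, (15|19)=-1; (−1)^{1·1·9}·(+1)^1·(-1)^1 = +1.
v=2: v_2(a)=-7, v_2(b)=-4; units ≡ 1, 1 (mod 8); ε·ε+αω+βω = 0·0+-7·0+-4·0 ≡ 0  ⇒  (a,b)_2 = +1.
v=13: a=13^2·(≡8), b=13^3·(≡8) mod 13; (8|13)=-1, (8|13)=-1; (−1)^{2·3·6}·(-1)^3·(-1)^2 = -1.
v=∞: 43890 > 0 and -25935 < 0  ⇒  (a,b)_∞ = +1.
(43890, -25935 / ℚ) ramifies at {7, 13}: a division algebra.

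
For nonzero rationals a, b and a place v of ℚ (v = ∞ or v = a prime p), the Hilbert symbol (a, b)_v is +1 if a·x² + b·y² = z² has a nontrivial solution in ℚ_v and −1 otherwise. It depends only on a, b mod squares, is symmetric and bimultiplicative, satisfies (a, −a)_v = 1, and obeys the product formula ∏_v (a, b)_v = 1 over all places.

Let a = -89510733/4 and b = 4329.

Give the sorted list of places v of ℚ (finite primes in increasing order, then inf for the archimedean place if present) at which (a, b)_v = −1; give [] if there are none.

[13, 23, 29, 37]

(a, b) ≡ (-9945637, 481) mod (ℚ^×)²; places V = {2, 3, 13, 23, 29, 31, 37, ∞}.
(a,b)_37: α=1, u≡9; β=1, v≡6 (mod 37); (9|37)=+1, (6|37)=-1; sign (−1)^0·+1^1·-1^1 = -1.
(a,b)_23: α=1, u≡9; β=0, v≡5 (mod 23); (9|23)=+1, (5|23)=-1; sign (−1)^0·+1^0·-1^1 = -1.
(a,b)_31: α=1, u≡13; β=0, v≡20 (mod 31); (13|31)=-1, (20|31)=+1; sign (−1)^0·-1^0·+1^1 = +1.
(a,b)_29: α=1, u≡24; β=0, v≡8 (mod 29); (24|29)=+1, (8|29)=-1; sign (−1)^0·+1^0·-1^1 = -1.
(a,b)_2: α=-2, β=0; u≡3, v≡1 (mod 8); ε(u)ε(v)=1·0, αω(v)=-2·0, βω(u)=0·1; sum ≡ 0  ⇒  +1.
(a,b)_∞: sgn(-9945637)=−, sgn(481)=+, so +1.
(a,b)_13: α=1, u≡12; β=1, v≡8 (mod 13); (12|13)=+1, (8|13)=-1; sign (−1)^0·+1^1·-1^1 = -1.
(a,b)_3: α=2, u≡2; β=2, v≡1 (mod 3); (2|3)=-1, (1|3)=+1; sign (−1)^0·-1^2·+1^2 = +1.
Ram(-9945637, 481) = {13, 23, 29, 37}; no ℚ_13-point on the conic.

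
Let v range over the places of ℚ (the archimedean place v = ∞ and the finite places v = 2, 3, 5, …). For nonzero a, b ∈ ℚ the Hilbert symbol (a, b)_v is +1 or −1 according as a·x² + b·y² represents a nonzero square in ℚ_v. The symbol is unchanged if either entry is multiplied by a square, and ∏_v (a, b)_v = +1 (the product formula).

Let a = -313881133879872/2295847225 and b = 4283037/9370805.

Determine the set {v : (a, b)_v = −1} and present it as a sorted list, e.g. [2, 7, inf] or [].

[5, 19, 23, 29]

Mod squares: a ≡ -377, b ≡ 2185. Check v ∈ {∞, 2, 3, 5, 7, 11, 13, 19, 23, 29, 37}.
v=23: a=23^2·(≡15), b=23^1·(≡18) mod 23; (15|23)=-1, (18|23)=+1; (−1)^{2·1·11}·(-1)^1·(+1)^2 = -1.
v=2: v_2(a)=6, v_2(b)=0; units ≡ 7, 1 (mod 8); ε·ε+αω+βω = 1·0+6·0+0·0 ≡ 0  ⇒  (a,b)_2 = +1.
v=29: a=29^3·(≡24), b=29^0·(≡19) mod 29; (24|29)=+1, (19|29)=-1; (−1)^{3·0·14}·(+1)^0·(-1)^3 = -1.
v=13: a=13^1·(≡4), b=13^0·(≡9) mod 13; (4|13)=+1, (9|13)=+1; (−1)^{1·0·6}·(+1)^0·(+1)^1 = +1.
v=19: a=19^2·(≡15), b=19^1·(≡9) mod 19; (15|19)=-1, (9|19)=+1; (−1)^{2·1·9}·(-1)^1·(+1)^2 = -1.
v=3: a=3^4·(≡1), b=3^4·(≡1) mod 3; (1|3)=+1, (1|3)=+1; (−1)^{4·4·1}·(+1)^4·(+1)^4 = +1.
v=11: a=11^0·(≡2), b=11^2·(≡8) mod 11; (2|11)=-1, (8|11)=-1; (−1)^{0·2·5}·(-1)^2·(-1)^0 = +1.
v=5: a=5^-2·(≡2), b=5^-1·(≡2) mod 5; (2|5)=-1, (2|5)=-1; (−1)^{-2·-1·2}·(-1)^-1·(-1)^-2 = -1.
v=7: a=7^-2·(≡1), b=7^0·(≡1) mod 7; (1|7)=+1, (1|7)=+1; (−1)^{-2·0·3}·(+1)^0·(+1)^-2 = +1.
v=∞: -377 < 0 and 2185 > 0  ⇒  (a,b)_∞ = +1.
v=37: a=37^-4·(≡26), b=37^-4·(≡13) mod 37; (26|37)=+1, (13|37)=-1; (−1)^{-4·-4·18}·(+1)^-4·(-1)^-4 = +1.
(-377, 2185 / ℚ) ramifies at {5, 19, 23, 29}: a division algebra.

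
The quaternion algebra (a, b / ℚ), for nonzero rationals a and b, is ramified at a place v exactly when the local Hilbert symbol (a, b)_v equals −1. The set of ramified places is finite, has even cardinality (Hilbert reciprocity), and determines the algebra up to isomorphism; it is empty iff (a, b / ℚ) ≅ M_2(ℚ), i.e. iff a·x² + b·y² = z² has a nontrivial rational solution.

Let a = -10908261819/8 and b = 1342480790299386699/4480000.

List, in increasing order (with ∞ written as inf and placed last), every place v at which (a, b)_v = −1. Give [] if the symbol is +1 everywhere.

Mod squares: a ≡ -196742, b ≡ 69154813. Check v ∈ {∞, 2, 3, 5, 7, 13, 19, 23, 37, 41, 47}.
v=5: a=5^0·(≡2), b=5^-4·(≡3) mod 5; (2|5)=-1, (3|5)=-1; (−1)^{0·-4·2}·(-1)^-4·(-1)^0 = +1.
v=47: a=47^1·(≡44), b=47^1·(≡38) mod 47; (44|47)=-1, (38|47)=-1; (−1)^{1·1·23}·(-1)^1·(-1)^1 = -1.
v=3: a=3^4·(≡1), b=3^10·(≡1) mod 3; (1|3)=+1, (1|3)=+1; (−1)^{4·10·1}·(+1)^10·(+1)^4 = +1.
v=∞: -196742 < 0 and 69154813 > 0  ⇒  (a,b)_∞ = +1.
v=37: a=37^2·(≡29), b=37^3·(≡19) mod 37; (29|37)=-1, (19|37)=-1; (−1)^{2·3·18}·(-1)^3·(-1)^2 = -1.
v=23: a=23^1·(≡18), b=23^1·(≡21) mod 23; (18|23)=+1, (21|23)=-1; (−1)^{1·1·11}·(+1)^1·(-1)^1 = +1.
v=2: v_2(a)=-3, v_2(b)=-10; units ≡ 5, 5 (mod 8); ε·ε+αω+βω = 0·0+-3·1+-10·1 ≡ 1  ⇒  (a,b)_2 = -1.
v=13: a=13^1·(≡5), b=13^1·(≡1) mod 13; (5|13)=-1, (1|13)=+1; (−1)^{1·1·6}·(-1)^1·(+1)^1 = -1.
v=19: a=19^0·(≡14), b=19^1·(≡17) mod 19; (14|19)=-1, (17|19)=+1; (−1)^{0·1·9}·(-1)^1·(+1)^0 = -1.
v=41: a=41^0·(≡24), b=41^2·(≡18) mod 41; (24|41)=-1, (18|41)=+1; (−1)^{0·2·20}·(-1)^2·(+1)^0 = +1.
v=7: a=7^1·(≡6), b=7^-1·(≡6) mod 7; (6|7)=-1, (6|7)=-1; (−1)^{1·-1·3}·(-1)^-1·(-1)^1 = -1.
(-196742, 69154813 / ℚ) ramifies at {2, 7, 13, 19, 37, 47}: a division algebra.

[2, 7, 13, 19, 37, 47]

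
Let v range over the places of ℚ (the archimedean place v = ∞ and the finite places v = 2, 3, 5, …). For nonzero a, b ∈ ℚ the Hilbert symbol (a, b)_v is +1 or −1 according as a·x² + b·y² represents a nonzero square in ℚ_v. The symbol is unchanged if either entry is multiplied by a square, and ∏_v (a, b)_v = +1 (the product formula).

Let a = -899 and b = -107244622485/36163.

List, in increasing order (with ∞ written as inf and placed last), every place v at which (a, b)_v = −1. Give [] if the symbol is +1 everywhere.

[19, inf]

(a, b) ≡ (-899, -763895) mod (ℚ^×)²; places V = {2, 3, 5, 7, 11, 13, 17, 19, 29, 31, 43, ∞}.
(a,b)_31: α=1, u≡2; β=0, v≡18 (mod 31); (2|31)=+1, (18|31)=+1; sign (−1)^0·+1^0·+1^1 = +1.
(a,b)_3: α=0, u≡1; β=6, v≡1 (mod 3); (1|3)=+1, (1|3)=+1; sign (−1)^0·+1^6·+1^0 = +1.
(a,b)_11: α=0, u≡3; β=1, v≡9 (mod 11); (3|11)=+1, (9|11)=+1; sign (−1)^0·+1^1·+1^0 = +1.
(a,b)_5: α=0, u≡1; β=1, v≡1 (mod 5); (1|5)=+1, (1|5)=+1; sign (−1)^0·+1^1·+1^0 = +1.
(a,b)_∞: sgn(-899)=−, sgn(-763895)=−, so -1.
(a,b)_13: α=0, u≡11; β=2, v≡6 (mod 13); (11|13)=-1, (6|13)=-1; sign (−1)^0·-1^2·-1^0 = +1.
(a,b)_7: α=0, u≡4; β=2, v≡1 (mod 7); (4|7)=+1, (1|7)=+1; sign (−1)^0·+1^2·+1^0 = +1.
(a,b)_43: α=0, u≡4; β=-1, v≡34 (mod 43); (4|43)=+1, (34|43)=-1; sign (−1)^0·+1^-1·-1^0 = +1.
(a,b)_19: α=0, u≡13; β=1, v≡14 (mod 19); (13|19)=-1, (14|19)=-1; sign (−1)^0·-1^1·-1^0 = -1.
(a,b)_2: α=0, β=0; u≡5, v≡1 (mod 8); ε(u)ε(v)=0·0, αω(v)=0·0, βω(u)=0·1; sum ≡ 0  ⇒  +1.
(a,b)_17: α=0, u≡2; β=1, v≡8 (mod 17); (2|17)=+1, (8|17)=+1; sign (−1)^0·+1^1·+1^0 = +1.
(a,b)_29: α=1, u≡27; β=-2, v≡1 (mod 29); (27|29)=-1, (1|29)=+1; sign (−1)^0·-1^-2·+1^1 = +1.
|Ram(-899, -763895)| = 2, even; anisotropic at {19, ∞}.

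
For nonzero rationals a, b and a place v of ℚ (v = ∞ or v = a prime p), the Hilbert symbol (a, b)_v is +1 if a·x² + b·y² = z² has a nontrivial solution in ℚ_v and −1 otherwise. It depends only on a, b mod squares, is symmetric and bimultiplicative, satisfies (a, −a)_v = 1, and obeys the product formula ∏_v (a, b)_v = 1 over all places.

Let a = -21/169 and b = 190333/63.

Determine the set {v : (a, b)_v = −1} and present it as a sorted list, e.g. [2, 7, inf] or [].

Mod squares: a ≡ -21, b ≡ 91. Check v ∈ {∞, 2, 3, 7, 11, 13}.
v=∞: -21 < 0 and 91 > 0  ⇒  (a,b)_∞ = +1.
v=13: a=13^-2·(≡5), b=13^1·(≡5) mod 13; (5|13)=-1, (5|13)=-1; (−1)^{-2·1·6}·(-1)^1·(-1)^-2 = -1.
v=2: v_2(a)=0, v_2(b)=0; units ≡ 3, 3 (mod 8); ε·ε+αω+βω = 1·1+0·1+0·1 ≡ 1  ⇒  (a,b)_2 = -1.
v=11: a=11^0·(≡3), b=11^4·(≡3) mod 11; (3|11)=+1, (3|11)=+1; (−1)^{0·4·5}·(+1)^4·(+1)^0 = +1.
v=7: a=7^1·(≡4), b=7^-1·(≡5) mod 7; (4|7)=+1, (5|7)=-1; (−1)^{1·-1·3}·(+1)^-1·(-1)^1 = +1.
v=3: a=3^1·(≡2), b=3^-2·(≡1) mod 3; (2|3)=-1, (1|3)=+1; (−1)^{1·-2·1}·(-1)^-2·(+1)^1 = +1.
Ram(-21, 91) = {2, 13}; no ℚ_2-point on the conic.

[2, 13]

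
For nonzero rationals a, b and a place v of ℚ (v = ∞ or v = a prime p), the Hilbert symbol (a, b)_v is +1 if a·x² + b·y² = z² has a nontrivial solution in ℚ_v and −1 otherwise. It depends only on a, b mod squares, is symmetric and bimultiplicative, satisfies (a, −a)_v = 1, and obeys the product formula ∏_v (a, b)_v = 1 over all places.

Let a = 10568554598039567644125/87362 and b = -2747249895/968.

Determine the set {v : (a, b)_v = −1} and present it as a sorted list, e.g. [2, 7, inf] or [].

Mod squares: a ≡ 170, b ≡ -11310. Check v ∈ {∞, 2, 3, 5, 11, 13, 17, 19, 23, 29, 41}.
v=11: a=11^-2·(≡4), b=11^-2·(≡9) mod 11; (4|11)=+1, (9|11)=+1; (−1)^{-2·-2·5}·(+1)^-2·(+1)^-2 = +1.
v=3: a=3^4·(≡2), b=3^1·(≡1) mod 3; (2|3)=-1, (1|3)=+1; (−1)^{4·1·1}·(-1)^1·(+1)^4 = -1.
v=19: a=19^-2·(≡14), b=19^0·(≡14) mod 19; (14|19)=-1, (14|19)=-1; (−1)^{-2·0·9}·(-1)^0·(-1)^-2 = +1.
v=13: a=13^2·(≡9), b=13^1·(≡1) mod 13; (9|13)=+1, (1|13)=+1; (−1)^{2·1·6}·(+1)^1·(+1)^2 = +1.
v=23: a=23^2·(≡6), b=23^0·(≡16) mod 23; (6|23)=+1, (16|23)=+1; (−1)^{2·0·11}·(+1)^0·(+1)^2 = +1.
v=∞: 170 > 0 and -11310 < 0  ⇒  (a,b)_∞ = +1.
v=29: a=29^2·(≡25), b=29^1·(≡6) mod 29; (25|29)=+1, (6|29)=+1; (−1)^{2·1·14}·(+1)^1·(+1)^2 = +1.
v=2: v_2(a)=-1, v_2(b)=-3; units ≡ 5, 1 (mod 8); ε·ε+αω+βω = 0·0+-1·0+-3·1 ≡ 1  ⇒  (a,b)_2 = -1.
v=17: a=17^3·(≡11), b=17^2·(≡12) mod 17; (11|17)=-1, (12|17)=-1; (−1)^{3·2·8}·(-1)^2·(-1)^3 = -1.
v=41: a=41^4·(≡11), b=41^2·(≡15) mod 41; (11|41)=-1, (15|41)=-1; (−1)^{4·2·20}·(-1)^2·(-1)^4 = +1.
v=5: a=5^3·(≡4), b=5^1·(≡2) mod 5; (4|5)=+1, (2|5)=-1; (−1)^{3·1·2}·(+1)^1·(-1)^3 = -1.
|Ram(170, -11310)| = 4, even; anisotropic at {2, 3, 5, 17}.

[2, 3, 5, 17]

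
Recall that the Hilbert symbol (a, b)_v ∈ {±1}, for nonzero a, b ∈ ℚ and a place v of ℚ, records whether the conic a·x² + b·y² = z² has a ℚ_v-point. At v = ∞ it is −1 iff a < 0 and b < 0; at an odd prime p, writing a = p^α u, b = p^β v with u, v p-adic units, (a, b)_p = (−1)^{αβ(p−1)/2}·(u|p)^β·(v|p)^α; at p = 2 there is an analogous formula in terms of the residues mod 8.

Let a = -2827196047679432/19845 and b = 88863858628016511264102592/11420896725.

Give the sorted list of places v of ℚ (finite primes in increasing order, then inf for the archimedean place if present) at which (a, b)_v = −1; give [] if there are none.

Mod squares: a ≡ -10, b ≡ 2608463. Check v ∈ {∞, 2, 3, 5, 7, 11, 13, 17, 19, 29, 37}.
v=5: a=5^-1·(≡2), b=5^-2·(≡3) mod 5; (2|5)=-1, (3|5)=-1; (−1)^{-1·-2·2}·(-1)^-2·(-1)^-1 = -1.
v=17: a=17^2·(≡5), b=17^3·(≡3) mod 17; (5|17)=-1, (3|17)=-1; (−1)^{2·3·8}·(-1)^3·(-1)^2 = -1.
v=13: a=13^2·(≡12), b=13^3·(≡3) mod 13; (12|13)=+1, (3|13)=+1; (−1)^{2·3·6}·(+1)^3·(+1)^2 = +1.
v=11: a=11^4·(≡3), b=11^7·(≡7) mod 11; (3|11)=+1, (7|11)=-1; (−1)^{4·7·5}·(+1)^7·(-1)^4 = +1.
v=7: a=7^-2·(≡2), b=7^-4·(≡1) mod 7; (2|7)=+1, (1|7)=+1; (−1)^{-2·-4·3}·(+1)^-4·(+1)^-2 = +1.
v=37: a=37^2·(≡33), b=37^3·(≡17) mod 37; (33|37)=+1, (17|37)=-1; (−1)^{2·3·18}·(+1)^3·(-1)^2 = +1.
v=3: a=3^-4·(≡2), b=3^-8·(≡2) mod 3; (2|3)=-1, (2|3)=-1; (−1)^{-4·-8·1}·(-1)^-8·(-1)^-4 = +1.
v=∞: -10 < 0 and 2608463 > 0  ⇒  (a,b)_∞ = +1.
v=2: v_2(a)=3, v_2(b)=6; units ≡ 3, 7 (mod 8); ε·ε+αω+βω = 1·1+3·0+6·1 ≡ 1  ⇒  (a,b)_2 = -1.
v=29: a=29^0·(≡14), b=29^-1·(≡27) mod 29; (14|29)=-1, (27|29)=-1; (−1)^{0·-1·14}·(-1)^-1·(-1)^0 = -1.
v=19: a=19^2·(≡17), b=19^4·(≡8) mod 19; (17|19)=+1, (8|19)=-1; (−1)^{2·4·9}·(+1)^4·(-1)^2 = +1.
Ram(-10, 2608463) = {2, 5, 17, 29}; no ℚ_2-point on the conic.

[2, 5, 17, 29]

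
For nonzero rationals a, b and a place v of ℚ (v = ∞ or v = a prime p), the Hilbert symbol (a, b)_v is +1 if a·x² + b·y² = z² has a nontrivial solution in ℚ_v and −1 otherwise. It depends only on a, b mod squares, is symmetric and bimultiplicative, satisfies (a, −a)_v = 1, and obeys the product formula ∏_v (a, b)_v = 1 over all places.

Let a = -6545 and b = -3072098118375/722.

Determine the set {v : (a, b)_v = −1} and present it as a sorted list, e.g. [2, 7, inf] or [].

(a, b) ≡ (-6545, -118030) mod (ℚ^×)²; places V = {2, 3, 5, 7, 11, 13, 17, 19, 29, 37, ∞}.
(a,b)_7: α=1, u≡3; β=0, v≡1 (mod 7); (3|7)=-1, (1|7)=+1; sign (−1)^0·-1^0·+1^1 = +1.
(a,b)_37: α=0, u≡4; β=3, v≡14 (mod 37); (4|37)=+1, (14|37)=-1; sign (−1)^0·+1^3·-1^0 = +1.
(a,b)_3: α=0, u≡1; β=2, v≡2 (mod 3); (1|3)=+1, (2|3)=-1; sign (−1)^0·+1^2·-1^0 = +1.
(a,b)_29: α=0, u≡9; β=1, v≡2 (mod 29); (9|29)=+1, (2|29)=-1; sign (−1)^0·+1^1·-1^0 = +1.
(a,b)_5: α=1, u≡1; β=3, v≡4 (mod 5); (1|5)=+1, (4|5)=+1; sign (−1)^0·+1^3·+1^1 = +1.
(a,b)_11: α=1, u≡10; β=1, v≡2 (mod 11); (10|11)=-1, (2|11)=-1; sign (−1)^1·-1^1·-1^1 = -1.
(a,b)_∞: sgn(-6545)=−, sgn(-118030)=−, so -1.
(a,b)_17: α=1, u≡6; β=0, v≡2 (mod 17); (6|17)=-1, (2|17)=+1; sign (−1)^0·-1^0·+1^1 = +1.
(a,b)_13: α=0, u≡7; β=2, v≡4 (mod 13); (7|13)=-1, (4|13)=+1; sign (−1)^0·-1^2·+1^0 = +1.
(a,b)_19: α=0, u≡10; β=-2, v≡16 (mod 19); (10|19)=-1, (16|19)=+1; sign (−1)^0·-1^-2·+1^0 = +1.
(a,b)_2: α=0, β=-1; u≡7, v≡1 (mod 8); ε(u)ε(v)=1·0, αω(v)=0·0, βω(u)=-1·0; sum ≡ 0  ⇒  +1.
(-6545, -118030 / ℚ) ramifies at {11, ∞}: a division algebra.

[11, inf]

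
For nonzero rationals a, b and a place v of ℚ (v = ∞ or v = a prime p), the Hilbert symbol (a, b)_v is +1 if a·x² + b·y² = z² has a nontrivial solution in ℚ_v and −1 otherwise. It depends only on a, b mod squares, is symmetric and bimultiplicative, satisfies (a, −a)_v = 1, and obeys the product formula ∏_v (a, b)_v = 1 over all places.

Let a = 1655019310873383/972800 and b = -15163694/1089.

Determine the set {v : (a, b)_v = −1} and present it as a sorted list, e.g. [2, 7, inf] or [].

(a, b) ≡ (321594, -89726) mod (ℚ^×)²; places V = {2, 3, 5, 7, 11, 13, 17, 19, 23, 29, 31, ∞}.
(a,b)_7: α=1, u≡1; β=1, v≡5 (mod 7); (1|7)=+1, (5|7)=-1; sign (−1)^1·+1^1·-1^1 = +1.
(a,b)_19: α=-1, u≡1; β=0, v≡9 (mod 19); (1|19)=+1, (9|19)=+1; sign (−1)^0·+1^0·+1^-1 = +1.
(a,b)_23: α=2, u≡3; β=0, v≡20 (mod 23); (3|23)=+1, (20|23)=-1; sign (−1)^0·+1^0·-1^2 = +1.
(a,b)_2: α=-11, β=1; u≡5, v≡1 (mod 8); ε(u)ε(v)=0·0, αω(v)=-11·0, βω(u)=1·1; sum ≡ 1  ⇒  -1.
(a,b)_29: α=2, u≡25; β=1, v≡28 (mod 29); (25|29)=+1, (28|29)=+1; sign (−1)^0·+1^1·+1^2 = +1.
(a,b)_13: α=3, u≡12; β=3, v≡4 (mod 13); (12|13)=+1, (4|13)=+1; sign (−1)^0·+1^3·+1^3 = +1.
(a,b)_∞: sgn(321594)=+, sgn(-89726)=−, so +1.
(a,b)_11: α=0, u≡1; β=-2, v≡9 (mod 11); (1|11)=+1, (9|11)=+1; sign (−1)^0·+1^-2·+1^0 = +1.
(a,b)_17: α=2, u≡14; β=1, v≡8 (mod 17); (14|17)=-1, (8|17)=+1; sign (−1)^0·-1^1·+1^2 = -1.
(a,b)_5: α=-2, u≡4; β=0, v≡4 (mod 5); (4|5)=+1, (4|5)=+1; sign (−1)^0·+1^0·+1^-2 = +1.
(a,b)_3: α=3, u≡2; β=-2, v≡1 (mod 3); (2|3)=-1, (1|3)=+1; sign (−1)^0·-1^-2·+1^3 = +1.
(a,b)_31: α=1, u≡14; β=0, v≡20 (mod 31); (14|31)=+1, (20|31)=+1; sign (−1)^0·+1^0·+1^1 = +1.
(321594, -89726 / ℚ) ramifies at {2, 17}: a division algebra.

[2, 17]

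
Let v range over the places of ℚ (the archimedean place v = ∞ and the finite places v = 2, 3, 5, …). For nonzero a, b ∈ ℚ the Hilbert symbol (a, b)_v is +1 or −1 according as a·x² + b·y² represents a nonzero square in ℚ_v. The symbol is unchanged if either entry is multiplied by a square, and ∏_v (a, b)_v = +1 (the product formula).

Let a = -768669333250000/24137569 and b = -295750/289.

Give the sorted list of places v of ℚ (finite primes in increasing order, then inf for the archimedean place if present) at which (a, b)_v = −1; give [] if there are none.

[2, 5, 13, inf]

Mod squares: a ≡ -13, b ≡ -70. Check v ∈ {∞, 2, 5, 7, 13, 17}.
v=∞: -13 < 0 and -70 < 0  ⇒  (a,b)_∞ = -1.
v=5: a=5^6·(≡3), b=5^3·(≡1) mod 5; (3|5)=-1, (1|5)=+1; (−1)^{6·3·2}·(-1)^3·(+1)^6 = -1.
v=7: a=7^2·(≡2), b=7^1·(≡1) mod 7; (2|7)=+1, (1|7)=+1; (−1)^{2·1·3}·(+1)^1·(+1)^2 = +1.
v=17: a=17^-6·(≡1), b=17^-2·(≡16) mod 17; (1|17)=+1, (16|17)=+1; (−1)^{-6·-2·8}·(+1)^-2·(+1)^-6 = +1.
v=2: v_2(a)=4, v_2(b)=1; units ≡ 3, 5 (mod 8); ε·ε+αω+βω = 1·0+4·1+1·1 ≡ 1  ⇒  (a,b)_2 = -1.
v=13: a=13^7·(≡4), b=13^2·(≡6) mod 13; (4|13)=+1, (6|13)=-1; (−1)^{7·2·6}·(+1)^2·(-1)^7 = -1.
Ram(-13, -70) = {2, 5, 13, ∞}; no ℚ_2-point on the conic.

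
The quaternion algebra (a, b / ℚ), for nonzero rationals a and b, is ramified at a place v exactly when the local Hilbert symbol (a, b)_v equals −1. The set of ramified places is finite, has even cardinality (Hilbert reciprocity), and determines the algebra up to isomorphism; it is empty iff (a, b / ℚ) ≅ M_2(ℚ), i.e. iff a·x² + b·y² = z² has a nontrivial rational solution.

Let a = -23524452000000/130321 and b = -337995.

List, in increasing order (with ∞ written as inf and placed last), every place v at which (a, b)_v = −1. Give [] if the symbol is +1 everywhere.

[3, 5, 7, inf]

Mod squares: a ≡ -777, b ≡ -37555. Check v ∈ {∞, 2, 3, 5, 7, 19, 29, 37}.
v=2: v_2(a)=8, v_2(b)=0; units ≡ 7, 5 (mod 8); ε·ε+αω+βω = 1·0+8·1+0·0 ≡ 0  ⇒  (a,b)_2 = +1.
v=29: a=29^2·(≡24), b=29^1·(≡3) mod 29; (24|29)=+1, (3|29)=-1; (−1)^{2·1·14}·(+1)^1·(-1)^2 = +1.
v=7: a=7^1·(≡4), b=7^1·(≡1) mod 7; (4|7)=+1, (1|7)=+1; (−1)^{1·1·3}·(+1)^1·(+1)^1 = -1.
v=3: a=3^3·(≡2), b=3^2·(≡2) mod 3; (2|3)=-1, (2|3)=-1; (−1)^{3·2·1}·(-1)^2·(-1)^3 = -1.
v=19: a=19^-4·(≡8), b=19^0·(≡15) mod 19; (8|19)=-1, (15|19)=-1; (−1)^{-4·0·9}·(-1)^0·(-1)^-4 = +1.
v=∞: -777 < 0 and -37555 < 0  ⇒  (a,b)_∞ = -1.
v=5: a=5^6·(≡2), b=5^1·(≡1) mod 5; (2|5)=-1, (1|5)=+1; (−1)^{6·1·2}·(-1)^1·(+1)^6 = -1.
v=37: a=37^1·(≡7), b=37^1·(≡4) mod 37; (7|37)=+1, (4|37)=+1; (−1)^{1·1·18}·(+1)^1·(+1)^1 = +1.
Ram(-777, -37555) = {3, 5, 7, ∞}; no ℚ_3-point on the conic.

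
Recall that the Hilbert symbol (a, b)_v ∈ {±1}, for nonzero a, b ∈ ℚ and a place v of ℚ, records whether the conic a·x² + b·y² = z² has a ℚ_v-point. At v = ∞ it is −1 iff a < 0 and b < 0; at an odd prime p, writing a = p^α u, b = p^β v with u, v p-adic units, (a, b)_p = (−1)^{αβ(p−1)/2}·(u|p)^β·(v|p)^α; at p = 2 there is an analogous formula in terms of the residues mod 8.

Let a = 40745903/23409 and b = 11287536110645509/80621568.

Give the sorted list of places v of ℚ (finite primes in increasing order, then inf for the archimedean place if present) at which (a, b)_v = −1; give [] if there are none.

[2, 3, 23, 31]

(a, b) ≡ (23, 1767) mod (ℚ^×)²; places V = {2, 3, 11, 13, 17, 19, 23, 31, ∞}.
(a,b)_2: α=0, β=-12; u≡7, v≡7 (mod 8); ε(u)ε(v)=1·1, αω(v)=0·0, βω(u)=-12·0; sum ≡ 1  ⇒  -1.
(a,b)_19: α=0, u≡4; β=1, v≡6 (mod 19); (4|19)=+1, (6|19)=+1; sign (−1)^0·+1^1·+1^0 = +1.
(a,b)_13: α=0, u≡9; β=2, v≡12 (mod 13); (9|13)=+1, (12|13)=+1; sign (−1)^0·+1^2·+1^0 = +1.
(a,b)_31: α=0, u≡23; β=1, v≡23 (mod 31); (23|31)=-1, (23|31)=-1; sign (−1)^0·-1^1·-1^0 = -1.
(a,b)_17: α=-2, u≡5; β=0, v≡13 (mod 17); (5|17)=-1, (13|17)=+1; sign (−1)^0·-1^0·+1^-2 = +1.
(a,b)_∞: sgn(23)=+, sgn(1767)=+, so +1.
(a,b)_3: α=-4, u≡2; β=-9, v≡1 (mod 3); (2|3)=-1, (1|3)=+1; sign (−1)^0·-1^-9·+1^-4 = -1.
(a,b)_23: α=1, u≡12; β=2, v≡7 (mod 23); (12|23)=+1, (7|23)=-1; sign (−1)^0·+1^2·-1^1 = -1.
(a,b)_11: α=6, u≡1; β=8, v≡7 (mod 11); (1|11)=+1, (7|11)=-1; sign (−1)^0·+1^8·-1^6 = +1.
(23, 1767 / ℚ) ramifies at {2, 3, 23, 31}: a division algebra.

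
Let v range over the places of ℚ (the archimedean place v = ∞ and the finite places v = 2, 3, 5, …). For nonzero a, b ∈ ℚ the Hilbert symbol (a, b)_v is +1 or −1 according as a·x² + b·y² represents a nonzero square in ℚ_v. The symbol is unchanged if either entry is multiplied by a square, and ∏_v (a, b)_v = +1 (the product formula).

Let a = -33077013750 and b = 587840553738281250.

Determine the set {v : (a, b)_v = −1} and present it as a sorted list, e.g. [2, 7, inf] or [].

(a, b) ≡ (-22, 5170) mod (ℚ^×)²; places V = {2, 3, 5, 11, 47, ∞}.
(a,b)_5: α=4, u≡3; β=9, v≡4 (mod 5); (3|5)=-1, (4|5)=+1; sign (−1)^0·-1^9·+1^4 = -1.
(a,b)_11: α=3, u≡5; β=5, v≡7 (mod 11); (5|11)=+1, (7|11)=-1; sign (−1)^1·+1^5·-1^3 = +1.
(a,b)_47: α=2, u≡27; β=3, v≡12 (mod 47); (27|47)=+1, (12|47)=+1; sign (−1)^0·+1^3·+1^2 = +1.
(a,b)_3: α=2, u≡2; β=2, v≡1 (mod 3); (2|3)=-1, (1|3)=+1; sign (−1)^0·-1^2·+1^2 = +1.
(a,b)_∞: sgn(-22)=−, sgn(5170)=+, so +1.
(a,b)_2: α=1, β=1; u≡5, v≡1 (mod 8); ε(u)ε(v)=0·0, αω(v)=1·0, βω(u)=1·1; sum ≡ 1  ⇒  -1.
Ram(-22, 5170) = {2, 5}; no ℚ_2-point on the conic.

[2, 5]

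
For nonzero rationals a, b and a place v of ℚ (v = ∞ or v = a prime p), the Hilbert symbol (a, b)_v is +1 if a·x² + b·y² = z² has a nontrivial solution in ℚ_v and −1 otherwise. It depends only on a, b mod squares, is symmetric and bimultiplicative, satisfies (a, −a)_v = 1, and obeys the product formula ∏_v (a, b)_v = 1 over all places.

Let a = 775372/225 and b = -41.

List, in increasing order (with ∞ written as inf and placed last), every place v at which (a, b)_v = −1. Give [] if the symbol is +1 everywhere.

[2, 31]

Mod squares: a ≡ 1147, b ≡ -41. Check v ∈ {∞, 2, 3, 5, 13, 31, 37, 41}.
v=3: a=3^-2·(≡1), b=3^0·(≡1) mod 3; (1|3)=+1, (1|3)=+1; (−1)^{-2·0·1}·(+1)^0·(+1)^-2 = +1.
v=∞: 1147 > 0 and -41 < 0  ⇒  (a,b)_∞ = +1.
v=13: a=13^2·(≡3), b=13^0·(≡11) mod 13; (3|13)=+1, (11|13)=-1; (−1)^{2·0·6}·(+1)^0·(-1)^2 = +1.
v=31: a=31^1·(≡11), b=31^0·(≡21) mod 31; (11|31)=-1, (21|31)=-1; (−1)^{1·0·15}·(-1)^0·(-1)^1 = -1.
v=2: v_2(a)=2, v_2(b)=0; units ≡ 3, 7 (mod 8); ε·ε+αω+βω = 1·1+2·0+0·1 ≡ 1  ⇒  (a,b)_2 = -1.
v=41: a=41^0·(≡40), b=41^1·(≡40) mod 41; (40|41)=+1, (40|41)=+1; (−1)^{0·1·20}·(+1)^1·(+1)^0 = +1.
v=5: a=5^-2·(≡3), b=5^0·(≡4) mod 5; (3|5)=-1, (4|5)=+1; (−1)^{-2·0·2}·(-1)^0·(+1)^-2 = +1.
v=37: a=37^1·(≡17), b=37^0·(≡33) mod 37; (17|37)=-1, (33|37)=+1; (−1)^{1·0·18}·(-1)^0·(+1)^1 = +1.
(1147, -41 / ℚ) ramifies at {2, 31}: a division algebra.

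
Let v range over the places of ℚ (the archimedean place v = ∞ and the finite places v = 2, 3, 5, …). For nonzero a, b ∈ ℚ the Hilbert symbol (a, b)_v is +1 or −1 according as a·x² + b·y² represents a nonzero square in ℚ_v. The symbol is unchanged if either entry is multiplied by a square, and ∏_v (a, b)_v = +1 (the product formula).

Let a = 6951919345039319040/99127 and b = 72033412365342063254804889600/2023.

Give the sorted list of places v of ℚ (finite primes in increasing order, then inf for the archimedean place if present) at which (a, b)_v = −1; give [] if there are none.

[3, 5, 29, 31]

(a, b) ≡ (2030, 434217) mod (ℚ^×)²; places V = {2, 3, 5, 7, 13, 17, 23, 29, 31, ∞}.
(a,b)_7: α=-3, u≡6; β=-1, v≡4 (mod 7); (6|7)=-1, (4|7)=+1; sign (−1)^1·-1^-1·+1^-3 = +1.
(a,b)_31: α=2, u≡13; β=3, v≡27 (mod 31); (13|31)=-1, (27|31)=-1; sign (−1)^0·-1^3·-1^2 = -1.
(a,b)_2: α=13, β=20; u≡7, v≡1 (mod 8); ε(u)ε(v)=1·0, αω(v)=13·0, βω(u)=20·0; sum ≡ 0  ⇒  +1.
(a,b)_23: α=2, u≡4; β=3, v≡19 (mod 23); (4|23)=+1, (19|23)=-1; sign (−1)^0·+1^3·-1^2 = +1.
(a,b)_3: α=4, u≡2; β=7, v≡1 (mod 3); (2|3)=-1, (1|3)=+1; sign (−1)^0·-1^7·+1^4 = -1.
(a,b)_5: α=1, u≡4; β=2, v≡3 (mod 5); (4|5)=+1, (3|5)=-1; sign (−1)^0·+1^2·-1^1 = -1.
(a,b)_29: α=3, u≡15; β=5, v≡16 (mod 29); (15|29)=-1, (16|29)=+1; sign (−1)^0·-1^5·+1^3 = -1.
(a,b)_∞: sgn(2030)=+, sgn(434217)=+, so +1.
(a,b)_13: α=2, u≡8; β=2, v≡9 (mod 13); (8|13)=-1, (9|13)=+1; sign (−1)^0·-1^2·+1^2 = +1.
(a,b)_17: α=-2, u≡12; β=-2, v≡6 (mod 17); (12|17)=-1, (6|17)=-1; sign (−1)^0·-1^-2·-1^-2 = +1.
(2030, 434217 / ℚ) ramifies at {3, 5, 29, 31}: a division algebra.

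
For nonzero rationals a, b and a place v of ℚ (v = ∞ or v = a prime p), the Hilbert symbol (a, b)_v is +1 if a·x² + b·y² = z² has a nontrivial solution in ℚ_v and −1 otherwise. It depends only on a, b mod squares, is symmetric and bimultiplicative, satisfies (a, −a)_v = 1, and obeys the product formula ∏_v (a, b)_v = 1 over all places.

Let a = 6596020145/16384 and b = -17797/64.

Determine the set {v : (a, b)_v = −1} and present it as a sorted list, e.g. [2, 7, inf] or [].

[5, 13]

Mod squares: a ≡ 230945, b ≡ -13. Check v ∈ {∞, 2, 5, 11, 13, 17, 19, 37}.
v=19: a=19^1·(≡3), b=19^0·(≡9) mod 19; (3|19)=-1, (9|19)=+1; (−1)^{1·0·9}·(-1)^0·(+1)^1 = +1.
v=17: a=17^1·(≡8), b=17^0·(≡8) mod 17; (8|17)=+1, (8|17)=+1; (−1)^{1·0·8}·(+1)^0·(+1)^1 = +1.
v=2: v_2(a)=-14, v_2(b)=-6; units ≡ 1, 3 (mod 8); ε·ε+αω+βω = 0·1+-14·1+-6·0 ≡ 0  ⇒  (a,b)_2 = +1.
v=∞: 230945 > 0 and -13 < 0  ⇒  (a,b)_∞ = +1.
v=11: a=11^1·(≡7), b=11^0·(≡5) mod 11; (7|11)=-1, (5|11)=+1; (−1)^{1·0·5}·(-1)^0·(+1)^1 = +1.
v=37: a=37^0·(≡12), b=37^2·(≡5) mod 37; (12|37)=+1, (5|37)=-1; (−1)^{0·2·18}·(+1)^2·(-1)^0 = +1.
v=5: a=5^1·(≡1), b=5^0·(≡2) mod 5; (1|5)=+1, (2|5)=-1; (−1)^{1·0·2}·(+1)^0·(-1)^1 = -1.
v=13: a=13^5·(≡5), b=13^1·(≡4) mod 13; (5|13)=-1, (4|13)=+1; (−1)^{5·1·6}·(-1)^1·(+1)^5 = -1.
Ram(230945, -13) = {5, 13}; no ℚ_5-point on the conic.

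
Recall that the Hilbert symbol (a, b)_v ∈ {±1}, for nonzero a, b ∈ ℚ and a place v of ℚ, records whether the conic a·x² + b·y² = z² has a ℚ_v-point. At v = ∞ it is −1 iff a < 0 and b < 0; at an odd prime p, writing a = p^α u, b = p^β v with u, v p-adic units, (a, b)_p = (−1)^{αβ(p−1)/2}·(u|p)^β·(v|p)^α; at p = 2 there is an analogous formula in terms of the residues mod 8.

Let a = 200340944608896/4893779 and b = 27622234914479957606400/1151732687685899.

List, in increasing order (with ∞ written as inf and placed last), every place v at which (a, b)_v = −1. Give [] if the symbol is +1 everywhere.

(a, b) ≡ (286, 231) mod (ℚ^×)²; places V = {2, 3, 5, 7, 11, 13, 23, 29, 31, 41, ∞}.
(a,b)_5: α=0, u≡4; β=2, v≡4 (mod 5); (4|5)=+1, (4|5)=+1; sign (−1)^0·+1^2·+1^0 = +1.
(a,b)_31: α=2, u≡8; β=4, v≡2 (mod 31); (8|31)=+1, (2|31)=+1; sign (−1)^0·+1^4·+1^2 = +1.
(a,b)_23: α=-2, u≡17; β=-6, v≡3 (mod 23); (17|23)=-1, (3|23)=+1; sign (−1)^0·-1^-6·+1^-2 = +1.
(a,b)_13: α=3, u≡10; β=2, v≡1 (mod 13); (10|13)=+1, (1|13)=+1; sign (−1)^0·+1^2·+1^3 = +1.
(a,b)_7: α=2, u≡3; β=3, v≡5 (mod 7); (3|7)=-1, (5|7)=-1; sign (−1)^0·-1^3·-1^2 = -1.
(a,b)_29: α=-2, u≡13; β=-4, v≡7 (mod 29); (13|29)=+1, (7|29)=+1; sign (−1)^0·+1^-4·+1^-2 = +1.
(a,b)_41: α=2, u≡9; β=0, v≡30 (mod 41); (9|41)=+1, (30|41)=-1; sign (−1)^0·+1^0·-1^2 = +1.
(a,b)_11: α=-1, u≡5; β=-1, v≡6 (mod 11); (5|11)=+1, (6|11)=-1; sign (−1)^1·+1^-1·-1^-1 = +1.
(a,b)_∞: sgn(286)=+, sgn(231)=+, so +1.
(a,b)_3: α=2, u≡1; β=9, v≡2 (mod 3); (1|3)=+1, (2|3)=-1; sign (−1)^0·+1^9·-1^2 = +1.
(a,b)_2: α=7, β=20; u≡7, v≡7 (mod 8); ε(u)ε(v)=1·1, αω(v)=7·0, βω(u)=20·0; sum ≡ 1  ⇒  -1.
(286, 231 / ℚ) ramifies at {2, 7}: a division algebra.

[2, 7]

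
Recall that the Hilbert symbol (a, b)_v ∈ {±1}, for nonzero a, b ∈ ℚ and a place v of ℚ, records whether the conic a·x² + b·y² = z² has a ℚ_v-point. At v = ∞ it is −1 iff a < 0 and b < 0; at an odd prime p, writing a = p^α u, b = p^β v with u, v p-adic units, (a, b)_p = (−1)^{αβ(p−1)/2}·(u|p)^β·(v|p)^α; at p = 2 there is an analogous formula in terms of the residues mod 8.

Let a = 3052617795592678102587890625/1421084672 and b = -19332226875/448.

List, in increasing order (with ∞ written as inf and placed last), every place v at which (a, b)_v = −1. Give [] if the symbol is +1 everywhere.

(a, b) ≡ (7410, -21) mod (ℚ^×)²; places V = {2, 3, 5, 7, 13, 17, 19, 23, ∞}.
(a,b)_13: α=5, u≡6; β=4, v≡8 (mod 13); (6|13)=-1, (8|13)=-1; sign (−1)^0·-1^4·-1^5 = -1.
(a,b)_19: α=5, u≡8; β=2, v≡16 (mod 19); (8|19)=-1, (16|19)=+1; sign (−1)^0·-1^2·+1^5 = +1.
(a,b)_3: α=5, u≡1; β=1, v≡2 (mod 3); (1|3)=+1, (2|3)=-1; sign (−1)^1·+1^1·-1^5 = +1.
(a,b)_2: α=-11, β=-6; u≡1, v≡3 (mod 8); ε(u)ε(v)=0·1, αω(v)=-11·1, βω(u)=-6·0; sum ≡ 1  ⇒  -1.
(a,b)_∞: sgn(7410)=+, sgn(-21)=−, so +1.
(a,b)_17: α=-2, u≡4; β=0, v≡8 (mod 17); (4|17)=+1, (8|17)=+1; sign (−1)^0·+1^0·+1^-2 = +1.
(a,b)_23: α=4, u≡13; β=0, v≡12 (mod 23); (13|23)=+1, (12|23)=+1; sign (−1)^0·+1^0·+1^4 = +1.
(a,b)_7: α=-4, u≡1; β=-1, v≡4 (mod 7); (1|7)=+1, (4|7)=+1; sign (−1)^0·+1^-1·+1^-4 = +1.
(a,b)_5: α=11, u≡3; β=4, v≡4 (mod 5); (3|5)=-1, (4|5)=+1; sign (−1)^0·-1^4·+1^11 = +1.
|Ram(7410, -21)| = 2, even; anisotropic at {2, 13}.

[2, 13]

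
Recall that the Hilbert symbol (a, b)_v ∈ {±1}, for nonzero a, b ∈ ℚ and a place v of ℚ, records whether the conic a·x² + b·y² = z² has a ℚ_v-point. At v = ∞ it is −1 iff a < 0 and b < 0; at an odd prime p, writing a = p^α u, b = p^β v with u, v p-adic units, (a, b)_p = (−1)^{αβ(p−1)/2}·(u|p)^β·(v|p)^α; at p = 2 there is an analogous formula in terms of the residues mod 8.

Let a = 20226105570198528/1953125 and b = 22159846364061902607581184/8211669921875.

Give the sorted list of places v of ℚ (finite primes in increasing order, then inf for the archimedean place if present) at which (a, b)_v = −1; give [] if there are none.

[2, 3, 7, 13]

Mod squares: a ≡ 1365, b ≡ 43890. Check v ∈ {∞, 2, 3, 5, 7, 11, 13, 19, 31}.
v=31: a=31^0·(≡28), b=31^-2·(≡1) mod 31; (28|31)=+1, (1|31)=+1; (−1)^{0·-2·15}·(+1)^-2·(+1)^0 = +1.
v=2: v_2(a)=10, v_2(b)=15; units ≡ 5, 1 (mod 8); ε·ε+αω+βω = 0·0+10·0+15·1 ≡ 1  ⇒  (a,b)_2 = -1.
v=5: a=5^-9·(≡3), b=5^-13·(≡2) mod 5; (3|5)=-1, (2|5)=-1; (−1)^{-9·-13·2}·(-1)^-13·(-1)^-9 = +1.
v=7: a=7^1·(≡6), b=7^-1·(≡5) mod 7; (6|7)=-1, (5|7)=-1; (−1)^{1·-1·3}·(-1)^-1·(-1)^1 = -1.
v=19: a=19^2·(≡1), b=19^3·(≡1) mod 19; (1|19)=+1, (1|19)=+1; (−1)^{2·3·9}·(+1)^3·(+1)^2 = +1.
v=∞: 1365 > 0 and 43890 > 0  ⇒  (a,b)_∞ = +1.
v=11: a=11^4·(≡1), b=11^7·(≡10) mod 11; (1|11)=+1, (10|11)=-1; (−1)^{4·7·5}·(+1)^7·(-1)^4 = +1.
v=13: a=13^3·(≡10), b=13^4·(≡2) mod 13; (10|13)=+1, (2|13)=-1; (−1)^{3·4·6}·(+1)^4·(-1)^3 = -1.
v=3: a=3^5·(≡2), b=3^11·(≡2) mod 3; (2|3)=-1, (2|3)=-1; (−1)^{5·11·1}·(-1)^11·(-1)^5 = -1.
|Ram(1365, 43890)| = 4, even; anisotropic at {2, 3, 7, 13}.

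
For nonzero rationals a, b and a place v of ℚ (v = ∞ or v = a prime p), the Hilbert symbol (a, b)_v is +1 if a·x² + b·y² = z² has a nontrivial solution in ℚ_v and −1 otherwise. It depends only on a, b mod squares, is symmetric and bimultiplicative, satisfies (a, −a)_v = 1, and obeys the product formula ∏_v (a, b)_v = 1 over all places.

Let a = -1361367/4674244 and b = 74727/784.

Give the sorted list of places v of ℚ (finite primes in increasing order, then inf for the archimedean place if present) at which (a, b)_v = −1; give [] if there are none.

(a, b) ≡ (-7, 23) mod (ℚ^×)²; places V = {2, 3, 7, 19, 23, 47, ∞}.
(a,b)_19: α=0, u≡12; β=2, v≡11 (mod 19); (12|19)=-1, (11|19)=+1; sign (−1)^0·-1^2·+1^0 = +1.
(a,b)_3: α=4, u≡2; β=2, v≡2 (mod 3); (2|3)=-1, (2|3)=-1; sign (−1)^0·-1^2·-1^4 = +1.
(a,b)_23: α=-2, u≡18; β=1, v≡3 (mod 23); (18|23)=+1, (3|23)=+1; sign (−1)^0·+1^1·+1^-2 = +1.
(a,b)_7: α=5, u≡3; β=-2, v≡1 (mod 7); (3|7)=-1, (1|7)=+1; sign (−1)^0·-1^-2·+1^5 = +1.
(a,b)_2: α=-2, β=-4; u≡1, v≡7 (mod 8); ε(u)ε(v)=0·1, αω(v)=-2·0, βω(u)=-4·0; sum ≡ 0  ⇒  +1.
(a,b)_∞: sgn(-7)=−, sgn(23)=+, so +1.
(a,b)_47: α=-2, u≡35; β=0, v≡19 (mod 47); (35|47)=-1, (19|47)=-1; sign (−1)^0·-1^0·-1^-2 = +1.
Ram(a, b) = ∅: the form -7·x² + 23·y² − z² is isotropic over every ℚ_v, so by Hasse–Minkowski it is isotropic over ℚ.

[]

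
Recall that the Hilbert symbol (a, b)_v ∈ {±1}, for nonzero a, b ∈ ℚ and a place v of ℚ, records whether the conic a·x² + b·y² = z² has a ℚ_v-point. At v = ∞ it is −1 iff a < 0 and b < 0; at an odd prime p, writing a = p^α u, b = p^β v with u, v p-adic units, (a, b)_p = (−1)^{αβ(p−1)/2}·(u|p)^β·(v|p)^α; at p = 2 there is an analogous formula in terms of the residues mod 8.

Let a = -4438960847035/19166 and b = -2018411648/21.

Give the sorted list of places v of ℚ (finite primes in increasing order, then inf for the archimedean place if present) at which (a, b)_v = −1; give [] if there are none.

Mod squares: a ≡ -10010, b ≡ -42. Check v ∈ {∞, 2, 3, 5, 7, 11, 13, 19, 29, 37}.
v=37: a=37^-2·(≡6), b=37^0·(≡5) mod 37; (6|37)=-1, (5|37)=-1; (−1)^{-2·0·18}·(-1)^0·(-1)^-2 = +1.
v=13: a=13^3·(≡3), b=13^0·(≡9) mod 13; (3|13)=+1, (9|13)=+1; (−1)^{3·0·6}·(+1)^0·(+1)^3 = +1.
v=3: a=3^0·(≡1), b=3^-1·(≡1) mod 3; (1|3)=+1, (1|3)=+1; (−1)^{0·-1·1}·(+1)^-1·(+1)^0 = +1.
v=29: a=29^2·(≡20), b=29^0·(≡6) mod 29; (20|29)=+1, (6|29)=+1; (−1)^{2·0·14}·(+1)^0·(+1)^2 = +1.
v=5: a=5^1·(≡3), b=5^0·(≡2) mod 5; (3|5)=-1, (2|5)=-1; (−1)^{1·0·2}·(-1)^0·(-1)^1 = -1.
v=2: v_2(a)=-1, v_2(b)=7; units ≡ 3, 3 (mod 8); ε·ε+αω+βω = 1·1+-1·1+7·1 ≡ 1  ⇒  (a,b)_2 = -1.
v=7: a=7^-1·(≡6), b=7^-1·(≡2) mod 7; (6|7)=-1, (2|7)=+1; (−1)^{-1·-1·3}·(-1)^-1·(+1)^-1 = +1.
v=11: a=11^3·(≡1), b=11^2·(≡6) mod 11; (1|11)=+1, (6|11)=-1; (−1)^{3·2·5}·(+1)^2·(-1)^3 = -1.
v=19: a=19^2·(≡3), b=19^4·(≡8) mod 19; (3|19)=-1, (8|19)=-1; (−1)^{2·4·9}·(-1)^4·(-1)^2 = +1.
v=∞: -10010 < 0 and -42 < 0  ⇒  (a,b)_∞ = -1.
|Ram(-10010, -42)| = 4, even; anisotropic at {2, 5, 11, ∞}.

[2, 5, 11, inf]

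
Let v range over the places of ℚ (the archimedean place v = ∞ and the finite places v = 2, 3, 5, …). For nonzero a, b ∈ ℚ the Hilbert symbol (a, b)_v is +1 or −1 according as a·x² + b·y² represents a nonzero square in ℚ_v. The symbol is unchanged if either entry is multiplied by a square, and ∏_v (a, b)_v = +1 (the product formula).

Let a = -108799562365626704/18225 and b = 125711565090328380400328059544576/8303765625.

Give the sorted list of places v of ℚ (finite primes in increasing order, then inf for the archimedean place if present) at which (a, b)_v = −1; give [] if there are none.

[13, 19, 23, 47]

Mod squares: a ≡ -95381, b ≡ 11609. Check v ∈ {∞, 2, 3, 5, 7, 11, 13, 19, 23, 29, 47}.
v=13: a=13^3·(≡2), b=13^5·(≡1) mod 13; (2|13)=-1, (1|13)=+1; (−1)^{3·5·6}·(-1)^5·(+1)^3 = -1.
v=29: a=29^1·(≡18), b=29^0·(≡6) mod 29; (18|29)=-1, (6|29)=+1; (−1)^{1·0·14}·(-1)^0·(+1)^1 = +1.
v=7: a=7^0·(≡4), b=7^2·(≡5) mod 7; (4|7)=+1, (5|7)=-1; (−1)^{0·2·3}·(+1)^2·(-1)^0 = +1.
v=47: a=47^2·(≡41), b=47^3·(≡18) mod 47; (41|47)=-1, (18|47)=+1; (−1)^{2·3·23}·(-1)^3·(+1)^2 = -1.
v=5: a=5^-2·(≡4), b=5^-6·(≡1) mod 5; (4|5)=+1, (1|5)=+1; (−1)^{-2·-6·2}·(+1)^-6·(+1)^-2 = +1.
v=23: a=23^3·(≡12), b=23^8·(≡19) mod 23; (12|23)=+1, (19|23)=-1; (−1)^{3·8·11}·(+1)^8·(-1)^3 = -1.
v=19: a=19^2·(≡13), b=19^3·(≡8) mod 19; (13|19)=-1, (8|19)=-1; (−1)^{2·3·9}·(-1)^3·(-1)^2 = -1.
v=3: a=3^-6·(≡1), b=3^-12·(≡2) mod 3; (1|3)=+1, (2|3)=-1; (−1)^{-6·-12·1}·(+1)^-12·(-1)^-6 = +1.
v=2: v_2(a)=4, v_2(b)=10; units ≡ 3, 1 (mod 8); ε·ε+αω+βω = 1·0+4·0+10·1 ≡ 0  ⇒  (a,b)_2 = +1.
v=∞: -95381 < 0 and 11609 > 0  ⇒  (a,b)_∞ = +1.
v=11: a=11^1·(≡10), b=11^2·(≡4) mod 11; (10|11)=-1, (4|11)=+1; (−1)^{1·2·5}·(-1)^2·(+1)^1 = +1.
Ram(-95381, 11609) = {13, 19, 23, 47}; no ℚ_13-point on the conic.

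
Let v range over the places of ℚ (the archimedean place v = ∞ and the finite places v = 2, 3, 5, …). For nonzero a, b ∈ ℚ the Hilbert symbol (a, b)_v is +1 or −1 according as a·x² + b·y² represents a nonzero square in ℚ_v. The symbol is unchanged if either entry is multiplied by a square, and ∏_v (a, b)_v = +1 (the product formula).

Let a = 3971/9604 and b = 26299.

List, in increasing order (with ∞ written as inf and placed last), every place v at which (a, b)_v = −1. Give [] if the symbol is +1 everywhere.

[2, 13]

Mod squares: a ≡ 11, b ≡ 91. Check v ∈ {∞, 2, 7, 11, 13, 17, 19}.
v=∞: 11 > 0 and 91 > 0  ⇒  (a,b)_∞ = +1.
v=11: a=11^1·(≡9), b=11^0·(≡9) mod 11; (9|11)=+1, (9|11)=+1; (−1)^{1·0·5}·(+1)^0·(+1)^1 = +1.
v=13: a=13^0·(≡11), b=13^1·(≡8) mod 13; (11|13)=-1, (8|13)=-1; (−1)^{0·1·6}·(-1)^1·(-1)^0 = -1.
v=19: a=19^2·(≡16), b=19^0·(≡3) mod 19; (16|19)=+1, (3|19)=-1; (−1)^{2·0·9}·(+1)^0·(-1)^2 = +1.
v=7: a=7^-4·(≡4), b=7^1·(≡5) mod 7; (4|7)=+1, (5|7)=-1; (−1)^{-4·1·3}·(+1)^1·(-1)^-4 = +1.
v=17: a=17^0·(≡7), b=17^2·(≡6) mod 17; (7|17)=-1, (6|17)=-1; (−1)^{0·2·8}·(-1)^2·(-1)^0 = +1.
v=2: v_2(a)=-2, v_2(b)=0; units ≡ 3, 3 (mod 8); ε·ε+αω+βω = 1·1+-2·1+0·1 ≡ 1  ⇒  (a,b)_2 = -1.
Ram(11, 91) = {2, 13}; no ℚ_2-point on the conic.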